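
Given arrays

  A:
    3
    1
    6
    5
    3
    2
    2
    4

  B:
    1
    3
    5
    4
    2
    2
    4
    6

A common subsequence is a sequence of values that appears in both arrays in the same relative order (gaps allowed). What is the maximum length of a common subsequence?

Let dp[i][j] be the LCS length of the first i values of A and the first j values of B. dp[i][j] = dp[i-1][j-1]+1 when the i-th and j-th values match, else max(dp[i-1][j], dp[i][j-1]).
    ·  1  3  5  4  2  2  4  6
 ·  0  0  0  0  0  0  0  0  0
 3  0  0  1  1  1  1  1  1  1
 1  0  1  1  1  1  1  1  1  1
 6  0  1  1  1  1  1  1  1  2
 5  0  1  1  2  2  2  2  2  2
 3  0  1  2  2  2  2  2  2  2
 2  0  1  2  2  2  3  3  3  3
 2  0  1  2  2  2  3  4  4  4
 4  0  1  2  2  3  3  4  5  5
dp[8][8] = 5. One LCS (by backtracking along matches): 3, 5, 2, 2, 4.

5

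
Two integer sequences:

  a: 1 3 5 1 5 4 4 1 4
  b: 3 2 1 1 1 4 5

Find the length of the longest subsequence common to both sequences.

4

Pick 1 [1,3]; then 1 [4,4]; then 1 [8,5]; then 4 [9,6]; all 4 values appear in both, in order. dp[9][7] = 4 confirms this is the maximum.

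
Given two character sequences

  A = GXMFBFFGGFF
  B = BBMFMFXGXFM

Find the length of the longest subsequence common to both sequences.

One common subsequence of length 5: M [3,3]; then F [4,4]; then F [6,6]; then G [8,8]; then F [10,10]. Since dp[11][11] = 5, nothing longer is possible.

5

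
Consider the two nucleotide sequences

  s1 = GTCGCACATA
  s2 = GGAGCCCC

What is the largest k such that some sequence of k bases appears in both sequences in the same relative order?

4

Let dp[i][j] be the LCS length of the first i bases of s1 and the first j bases of s2. dp[i][j] = dp[i-1][j-1]+1 when the i-th and j-th bases match, else max(dp[i-1][j], dp[i][j-1]).
    ·  G  G  A  G  C  C  C  C
 ·  0  0  0  0  0  0  0  0  0
 G  0  1  1  1  1  1  1  1  1
 T  0  1  1  1  1  1  1  1  1
 C  0  1  1  1  1  2  2  2  2
 G  0  1  2  2  2  2  2  2  2
 C  0  1  2  2  2  3  3  3  3
 A  0  1  2  3  3  3  3  3  3
 C  0  1  2  3  3  4  4  4  4
 A  0  1  2  3  3  4  4  4  4
 T  0  1  2  3  3  4  4  4  4
 A  0  1  2  3  3  4  4  4  4
dp[10][8] = 4. One LCS (by backtracking along matches): GCCC.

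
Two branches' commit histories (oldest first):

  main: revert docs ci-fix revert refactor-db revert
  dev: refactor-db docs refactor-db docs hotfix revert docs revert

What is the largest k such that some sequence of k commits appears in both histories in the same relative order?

3

Taking revert (main #1, dev #6); then docs (main #2, dev #7); then revert (main #6, dev #8) gives a common subsequence of length 3. Since dp[6][8] = 3, nothing longer is possible.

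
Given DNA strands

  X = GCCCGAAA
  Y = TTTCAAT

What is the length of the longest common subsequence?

Pick C [4,4] → A [6,5] → A [7,6]; all 3 bases appear in both, in order. The LCS DP gives dp[8][7] = 3, so this is optimal.

3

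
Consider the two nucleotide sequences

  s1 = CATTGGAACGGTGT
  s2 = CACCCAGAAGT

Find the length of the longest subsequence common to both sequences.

One common subsequence of length 7: C at s1[1]=s2[5]; then A at s1[2]=s2[6]; then G at s1[6]=s2[7]; then A at s1[7]=s2[8]; then A at s1[8]=s2[9]; then G at s1[13]=s2[10]; then T at s1[14]=s2[11], and the DP table's final entry dp[14][11] is also 7, so no common subsequence is longer.

7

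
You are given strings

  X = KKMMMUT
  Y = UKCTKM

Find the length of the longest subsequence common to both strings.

Taking K at X[1]=Y[2]; then K at X[2]=Y[5]; then M at X[5]=Y[6] gives a common subsequence of length 3. dp[7][6] = 3 confirms this is the maximum.

3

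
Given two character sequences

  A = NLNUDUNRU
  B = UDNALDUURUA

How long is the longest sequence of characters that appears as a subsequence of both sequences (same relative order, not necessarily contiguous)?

Taking N at A[1]=B[3], then L at A[2]=B[5], then U at A[4]=B[7], then U at A[6]=B[8], then R at A[8]=B[9], then U at A[9]=B[10] gives a common subsequence of length 6. The LCS DP gives dp[9][11] = 6, so this is optimal.

6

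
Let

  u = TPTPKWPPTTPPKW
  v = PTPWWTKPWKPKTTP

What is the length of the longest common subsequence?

Pick T at u[1]=v[2], P at u[2]=v[3], T at u[3]=v[6], P at u[4]=v[8], K at u[5]=v[10], P at u[7]=v[11], T at u[9]=v[13], T at u[10]=v[14], P at u[12]=v[15]; all 9 characters appear in both, in order. The LCS DP gives dp[14][15] = 9, so this is optimal.

9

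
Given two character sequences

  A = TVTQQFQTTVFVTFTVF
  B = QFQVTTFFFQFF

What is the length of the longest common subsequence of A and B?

Match Q (A #5, B #1), then F (A #6, B #2), then Q (A #7, B #3), then T (A #8, B #5), then T (A #9, B #6), then F (A #11, B #9), then F (A #14, B #11), then F (A #17, B #12) — 8 characters in the same relative order in both. dp[17][12] = 8 confirms this is the maximum.

8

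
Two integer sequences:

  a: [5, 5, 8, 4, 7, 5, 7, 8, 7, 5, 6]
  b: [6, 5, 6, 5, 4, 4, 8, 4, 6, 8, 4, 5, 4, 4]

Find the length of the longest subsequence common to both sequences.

6

One common subsequence of length 6: 5 [1,2]; then 5 [2,4]; then 8 [3,7]; then 4 [4,8]; then 8 [8,10]; then 5 [10,12], and the DP table's final entry dp[11][14] is also 6, so no common subsequence is longer.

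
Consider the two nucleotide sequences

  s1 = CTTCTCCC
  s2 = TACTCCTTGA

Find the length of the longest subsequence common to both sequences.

5

Let dp[i][j] be the LCS length of the first i bases of s1 and the first j bases of s2. dp[i][j] = dp[i-1][j-1]+1 when the i-th and j-th bases match, else max(dp[i-1][j], dp[i][j-1]).
    ·  T  A  C  T  C  C  T  T  G  A
 ·  0  0  0  0  0  0  0  0  0  0  0
 C  0  0  0  1  1  1  1  1  1  1  1
 T  0  1  1  1  2  2  2  2  2  2  2
 T  0  1  1  1  2  2  2  3  3  3  3
 C  0  1  1  2  2  3  3  3  3  3  3
 T  0  1  1  2  3  3  3  4  4  4  4
 C  0  1  1  2  3  4  4  4  4  4  4
 C  0  1  1  2  3  4  5  5  5  5  5
 C  0  1  1  2  3  4  5  5  5  5  5
dp[8][10] = 5. One LCS (by backtracking along matches): TCTCC.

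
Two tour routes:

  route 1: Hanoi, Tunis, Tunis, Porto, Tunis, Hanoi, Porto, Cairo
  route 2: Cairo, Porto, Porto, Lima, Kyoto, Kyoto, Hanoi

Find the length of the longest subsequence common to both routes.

2

Taking Porto [4,3], then Hanoi [6,7] gives a common subsequence of length 2. The LCS DP gives dp[8][7] = 2, so this is optimal.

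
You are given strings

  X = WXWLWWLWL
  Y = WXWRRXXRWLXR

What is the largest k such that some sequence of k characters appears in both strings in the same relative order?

5

Taking W (X #1, Y #1), then X (X #2, Y #2), then W (X #3, Y #3), then W (X #6, Y #9), then L (X #7, Y #10) gives a common subsequence of length 5. The LCS DP gives dp[9][12] = 5, so this is optimal.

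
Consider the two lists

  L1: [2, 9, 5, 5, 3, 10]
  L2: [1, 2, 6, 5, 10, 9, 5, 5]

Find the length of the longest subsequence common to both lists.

Let dp[i][j] be the LCS length of the first i values of L1 and the first j values of L2. dp[i][j] = dp[i-1][j-1]+1 when the i-th and j-th values match, else max(dp[i-1][j], dp[i][j-1]).
    ·  1  2  6  5 10  9  5  5
 ·  0  0  0  0  0  0  0  0  0
 2  0  0  1  1  1  1  1  1  1
 9  0  0  1  1  1  1  2  2  2
 5  0  0  1  1  2  2  2  3  3
 5  0  0  1  1  2  2  2  3  4
 3  0  0  1  1  2  2  2  3  4
10  0  0  1  1  2  3  3  3  4
dp[6][8] = 4. One LCS (by backtracking along matches): 2, 9, 5, 5.

4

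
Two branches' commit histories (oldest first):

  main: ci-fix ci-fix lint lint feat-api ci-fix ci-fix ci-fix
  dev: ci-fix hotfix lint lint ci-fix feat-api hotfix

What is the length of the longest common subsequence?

4

Taking ci-fix at main[1]=dev[1], then lint at main[3]=dev[3], then lint at main[4]=dev[4], then feat-api at main[5]=dev[6] gives a common subsequence of length 4, and the DP table's final entry dp[8][7] is also 4, so no common subsequence is longer.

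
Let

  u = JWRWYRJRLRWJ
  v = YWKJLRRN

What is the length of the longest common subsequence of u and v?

Pick W (u #2, v #2) → J (u #7, v #4) → R (u #8, v #6) → R (u #10, v #7); all 4 characters appear in both, in order. The LCS DP gives dp[12][8] = 4, so this is optimal.

4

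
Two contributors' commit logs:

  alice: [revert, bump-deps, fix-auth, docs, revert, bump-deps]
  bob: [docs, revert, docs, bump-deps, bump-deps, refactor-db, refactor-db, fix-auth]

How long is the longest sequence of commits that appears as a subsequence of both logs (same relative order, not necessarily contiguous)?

3

One common subsequence of length 3: revert [1,2], then bump-deps [2,5], then fix-auth [3,8]. Since dp[6][8] = 3, nothing longer is possible.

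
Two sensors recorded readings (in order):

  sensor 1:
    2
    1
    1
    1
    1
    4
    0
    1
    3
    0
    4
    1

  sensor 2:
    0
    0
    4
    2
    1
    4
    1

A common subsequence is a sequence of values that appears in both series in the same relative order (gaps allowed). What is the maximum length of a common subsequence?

Pick 2 at sensor 1[1]=sensor 2[4] → 1 at sensor 1[8]=sensor 2[5] → 4 at sensor 1[11]=sensor 2[6] → 1 at sensor 1[12]=sensor 2[7]; all 4 values appear in both, in order. Since dp[12][7] = 4, nothing longer is possible.

4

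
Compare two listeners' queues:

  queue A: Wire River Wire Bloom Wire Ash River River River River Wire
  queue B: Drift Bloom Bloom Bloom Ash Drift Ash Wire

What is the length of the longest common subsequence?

One common subsequence of length 3: Bloom at queue A[4]=queue B[4]; then Ash at queue A[6]=queue B[7]; then Wire at queue A[11]=queue B[8], and the DP table's final entry dp[11][8] is also 3, so no common subsequence is longer.

3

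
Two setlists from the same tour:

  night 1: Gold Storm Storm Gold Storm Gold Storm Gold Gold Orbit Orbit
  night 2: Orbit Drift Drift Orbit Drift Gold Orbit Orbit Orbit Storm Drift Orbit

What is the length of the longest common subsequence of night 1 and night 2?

3

Match Gold (night 1 #1, night 2 #6), then Storm (night 1 #2, night 2 #10), then Orbit (night 1 #11, night 2 #12) — 3 songs in the same relative order in both. The LCS DP gives dp[11][12] = 3, so this is optimal.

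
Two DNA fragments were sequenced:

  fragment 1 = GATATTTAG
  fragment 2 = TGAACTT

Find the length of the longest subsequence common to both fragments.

Let dp[i][j] be the LCS length of the first i bases of fragment 1 and the first j bases of fragment 2. dp[i][j] = dp[i-1][j-1]+1 when the i-th and j-th bases match, else max(dp[i-1][j], dp[i][j-1]).
    ·  T  G  A  A  C  T  T
 ·  0  0  0  0  0  0  0  0
 G  0  0  1  1  1  1  1  1
 A  0  0  1  2  2  2  2  2
 T  0  1  1  2  2  2  3  3
 A  0  1  1  2  3  3  3  3
 T  0  1  1  2  3  3  4  4
 T  0  1  1  2  3  3  4  5
 T  0  1  1  2  3  3  4  5
 A  0  1  1  2  3  3  4  5
 G  0  1  2  2  3  3  4  5
dp[9][7] = 5. One LCS (by backtracking along matches): GAATT.

5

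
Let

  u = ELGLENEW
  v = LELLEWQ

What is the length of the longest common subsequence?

Taking E [1,2], then L [2,3], then L [4,4], then E [7,5], then W [8,6] gives a common subsequence of length 5. The LCS DP gives dp[8][7] = 5, so this is optimal.

5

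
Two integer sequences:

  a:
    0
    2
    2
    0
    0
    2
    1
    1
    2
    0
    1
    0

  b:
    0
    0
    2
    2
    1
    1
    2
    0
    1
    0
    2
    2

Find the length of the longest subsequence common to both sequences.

9

One common subsequence of length 9: 0 at a[1]=b[2] → 2 at a[3]=b[3] → 2 at a[6]=b[4] → 1 at a[7]=b[5] → 1 at a[8]=b[6] → 2 at a[9]=b[7] → 0 at a[10]=b[8] → 1 at a[11]=b[9] → 0 at a[12]=b[10]. The LCS DP gives dp[12][12] = 9, so this is optimal.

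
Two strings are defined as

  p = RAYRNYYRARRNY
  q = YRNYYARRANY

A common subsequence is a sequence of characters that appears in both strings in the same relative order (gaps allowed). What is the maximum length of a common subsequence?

10

Let dp[i][j] be the LCS length of the first i characters of p and the first j characters of q. dp[i][j] = dp[i-1][j-1]+1 when the i-th and j-th characters match, else max(dp[i-1][j], dp[i][j-1]).
    ·  Y  R  N  Y  Y  A  R  R  A  N  Y
 ·  0  0  0  0  0  0  0  0  0  0  0  0
 R  0  0  1  1  1  1  1  1  1  1  1  1
 A  0  0  1  1  1  1  2  2  2  2  2  2
 Y  0  1  1  1  2  2  2  2  2  2  2  3
 R  0  1  2  2  2  2  2  3  3  3  3  3
 N  0  1  2  3  3  3  3  3  3  3  4  4
 Y  0  1  2  3  4  4  4  4  4  4  4  5
 Y  0  1  2  3  4  5  5  5  5  5  5  5
 R  0  1  2  3  4  5  5  6  6  6  6  6
 A  0  1  2  3  4  5  6  6  6  7  7  7
 R  0  1  2  3  4  5  6  7  7  7  7  7
 R  0  1  2  3  4  5  6  7  8  8  8  8
 N  0  1  2  3  4  5  6  7  8  8  9  9
 Y  0  1  2  3  4  5  6  7  8  8  9 10
dp[13][11] = 10. One LCS (by backtracking along matches): YRNYYARRNY.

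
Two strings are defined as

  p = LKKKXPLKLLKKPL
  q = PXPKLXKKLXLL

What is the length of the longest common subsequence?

One common subsequence of length 7: X at p[5]=q[2], P at p[6]=q[3], L at p[7]=q[5], K at p[8]=q[8], L at p[9]=q[9], L at p[10]=q[11], L at p[14]=q[12], and the DP table's final entry dp[14][12] is also 7, so no common subsequence is longer.

7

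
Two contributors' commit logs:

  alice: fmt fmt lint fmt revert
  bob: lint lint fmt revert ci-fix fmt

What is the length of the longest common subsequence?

One common subsequence of length 3: lint [3,2], then fmt [4,3], then revert [5,4]. dp[5][6] = 3 confirms this is the maximum.

3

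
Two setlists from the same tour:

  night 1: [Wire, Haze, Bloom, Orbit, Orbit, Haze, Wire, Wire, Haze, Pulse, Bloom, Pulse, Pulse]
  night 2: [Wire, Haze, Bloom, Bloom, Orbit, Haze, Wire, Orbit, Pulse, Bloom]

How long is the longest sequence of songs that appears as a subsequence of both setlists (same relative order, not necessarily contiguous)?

One common subsequence of length 8: Wire at night 1[1]=night 2[1], Haze at night 1[2]=night 2[2], Bloom at night 1[3]=night 2[4], Orbit at night 1[5]=night 2[5], Haze at night 1[6]=night 2[6], Wire at night 1[7]=night 2[7], Pulse at night 1[10]=night 2[9], Bloom at night 1[11]=night 2[10]. Since dp[13][10] = 8, nothing longer is possible.

8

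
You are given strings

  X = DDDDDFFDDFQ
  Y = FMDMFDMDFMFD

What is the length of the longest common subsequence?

6

Let dp[i][j] be the LCS length of the first i characters of X and the first j characters of Y. dp[i][j] = dp[i-1][j-1]+1 when the i-th and j-th characters match, else max(dp[i-1][j], dp[i][j-1]).
    ·  F  M  D  M  F  D  M  D  F  M  F  D
 ·  0  0  0  0  0  0  0  0  0  0  0  0  0
 D  0  0  0  1  1  1  1  1  1  1  1  1  1
 D  0  0  0  1  1  1  2  2  2  2  2  2  2
 D  0  0  0  1  1  1  2  2  3  3  3  3  3
 D  0  0  0  1  1  1  2  2  3  3  3  3  4
 D  0  0  0  1  1  1  2  2  3  3  3  3  4
 F  0  1  1  1  1  2  2  2  3  4  4  4  4
 F  0  1  1  1  1  2  2  2  3  4  4  5  5
 D  0  1  1  2  2  2  3  3  3  4  4  5  6
 D  0  1  1  2  2  2  3  3  4  4  4  5  6
 F  0  1  1  2  2  3  3  3  4  5  5  5  6
 Q  0  1  1  2  2  3  3  3  4  5  5  5  6
dp[11][12] = 6. One LCS (by backtracking along matches): DDDFFD.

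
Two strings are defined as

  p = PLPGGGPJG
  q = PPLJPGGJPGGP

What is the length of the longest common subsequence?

One common subsequence of length 7: P [1,2]; then L [2,3]; then P [3,5]; then G [4,7]; then G [5,10]; then G [6,11]; then P [7,12]. Since dp[9][12] = 7, nothing longer is possible.

7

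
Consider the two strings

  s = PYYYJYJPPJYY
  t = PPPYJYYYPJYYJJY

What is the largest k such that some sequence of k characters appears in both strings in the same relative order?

Taking P (s #1, t #3) → Y (s #2, t #6) → Y (s #3, t #7) → Y (s #4, t #8) → J (s #5, t #10) → Y (s #6, t #12) → J (s #7, t #13) → J (s #10, t #14) → Y (s #12, t #15) gives a common subsequence of length 9. The LCS DP gives dp[12][15] = 9, so this is optimal.

9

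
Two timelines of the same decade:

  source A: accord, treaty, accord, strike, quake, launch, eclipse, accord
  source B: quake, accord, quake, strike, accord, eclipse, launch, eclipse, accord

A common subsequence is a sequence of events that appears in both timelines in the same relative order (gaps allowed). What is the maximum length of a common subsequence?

Match accord [1,2], accord [3,5], launch [6,7], eclipse [7,8], accord [8,9] — 5 events in the same relative order in both, and the DP table's final entry dp[8][9] is also 5, so no common subsequence is longer.

5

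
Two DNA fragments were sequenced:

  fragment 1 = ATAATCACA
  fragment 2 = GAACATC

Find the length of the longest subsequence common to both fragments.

5

Let dp[i][j] be the LCS length of the first i bases of fragment 1 and the first j bases of fragment 2. dp[i][j] = dp[i-1][j-1]+1 when the i-th and j-th bases match, else max(dp[i-1][j], dp[i][j-1]).
    ·  G  A  A  C  A  T  C
 ·  0  0  0  0  0  0  0  0
 A  0  0  1  1  1  1  1  1
 T  0  0  1  1  1  1  2  2
 A  0  0  1  2  2  2  2  2
 A  0  0  1  2  2  3  3  3
 T  0  0  1  2  2  3  4  4
 C  0  0  1  2  3  3  4  5
 A  0  0  1  2  3  4  4  5
 C  0  0  1  2  3  4  4  5
 A  0  0  1  2  3  4  4  5
dp[9][7] = 5. One LCS (by backtracking along matches): AAATC.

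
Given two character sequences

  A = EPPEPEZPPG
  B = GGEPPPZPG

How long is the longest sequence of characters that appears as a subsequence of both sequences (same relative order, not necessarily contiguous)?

Let dp[i][j] be the LCS length of the first i characters of A and the first j characters of B. dp[i][j] = dp[i-1][j-1]+1 when the i-th and j-th characters match, else max(dp[i-1][j], dp[i][j-1]).
    ·  G  G  E  P  P  P  Z  P  G
 ·  0  0  0  0  0  0  0  0  0  0
 E  0  0  0  1  1  1  1  1  1  1
 P  0  0  0  1  2  2  2  2  2  2
 P  0  0  0  1  2  3  3  3  3  3
 E  0  0  0  1  2  3  3  3  3  3
 P  0  0  0  1  2  3  4  4  4  4
 E  0  0  0  1  2  3  4  4  4  4
 Z  0  0  0  1  2  3  4  5  5  5
 P  0  0  0  1  2  3  4  5  6  6
 P  0  0  0  1  2  3  4  5  6  6
 G  0  1  1  1  2  3  4  5  6  7
dp[10][9] = 7. One LCS (by backtracking along matches): EPPPZPG.

7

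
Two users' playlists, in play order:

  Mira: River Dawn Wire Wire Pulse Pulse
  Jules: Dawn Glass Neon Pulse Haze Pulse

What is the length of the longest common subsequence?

One common subsequence of length 3: Dawn at Mira[2]=Jules[1], Pulse at Mira[5]=Jules[4], Pulse at Mira[6]=Jules[6]. The LCS DP gives dp[6][6] = 3, so this is optimal.

3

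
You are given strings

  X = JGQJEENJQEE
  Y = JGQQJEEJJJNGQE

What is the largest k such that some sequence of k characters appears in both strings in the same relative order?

9

Match J [1,1], then G [2,2], then Q [3,4], then J [4,5], then E [5,6], then E [6,7], then N [7,11], then Q [9,13], then E [11,14] — 9 characters in the same relative order in both. Since dp[11][14] = 9, nothing longer is possible.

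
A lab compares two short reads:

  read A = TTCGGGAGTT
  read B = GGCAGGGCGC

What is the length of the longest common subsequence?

Let dp[i][j] be the LCS length of the first i bases of read A and the first j bases of read B. dp[i][j] = dp[i-1][j-1]+1 when the i-th and j-th bases match, else max(dp[i-1][j], dp[i][j-1]).
    ·  G  G  C  A  G  G  G  C  G  C
 ·  0  0  0  0  0  0  0  0  0  0  0
 T  0  0  0  0  0  0  0  0  0  0  0
 T  0  0  0  0  0  0  0  0  0  0  0
 C  0  0  0  1  1  1  1  1  1  1  1
 G  0  1  1  1  1  2  2  2  2  2  2
 G  0  1  2  2  2  2  3  3  3  3  3
 G  0  1  2  2  2  3  3  4  4  4  4
 A  0  1  2  2  3  3  3  4  4  4  4
 G  0  1  2  2  3  4  4  4  4  5  5
 T  0  1  2  2  3  4  4  4  4  5  5
 T  0  1  2  2  3  4  4  4  4  5  5
dp[10][10] = 5. One LCS (by backtracking along matches): CGGGG.

5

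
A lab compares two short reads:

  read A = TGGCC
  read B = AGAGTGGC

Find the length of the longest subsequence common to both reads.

Pick T [1,5], G [2,6], G [3,7], C [5,8]; all 4 bases appear in both, in order. Since dp[5][8] = 4, nothing longer is possible.

4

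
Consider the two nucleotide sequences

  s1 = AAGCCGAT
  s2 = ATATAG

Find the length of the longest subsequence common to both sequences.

Pick A at s1[1]=s2[3]; then A at s1[2]=s2[5]; then G at s1[6]=s2[6]; all 3 bases appear in both, in order. dp[8][6] = 3 confirms this is the maximum.

3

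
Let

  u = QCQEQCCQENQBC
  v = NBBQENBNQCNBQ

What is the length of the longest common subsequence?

6

Pick Q [3,4], E [4,5], Q [5,9], C [7,10], N [10,11], Q [11,13]; all 6 characters appear in both, in order. Since dp[13][13] = 6, nothing longer is possible.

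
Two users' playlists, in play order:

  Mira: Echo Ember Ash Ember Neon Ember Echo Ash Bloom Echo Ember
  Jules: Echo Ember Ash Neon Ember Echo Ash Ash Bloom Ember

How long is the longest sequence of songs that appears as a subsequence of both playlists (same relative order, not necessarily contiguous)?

Taking Echo [1,1], Ember [2,2], Ash [3,3], Neon [5,4], Ember [6,5], Echo [7,6], Ash [8,8], Bloom [9,9], Ember [11,10] gives a common subsequence of length 9, and the DP table's final entry dp[11][10] is also 9, so no common subsequence is longer.

9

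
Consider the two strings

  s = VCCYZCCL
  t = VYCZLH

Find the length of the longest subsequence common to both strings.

Pick V at s[1]=t[1], then C at s[3]=t[3], then Z at s[5]=t[4], then L at s[8]=t[5]; all 4 characters appear in both, in order. dp[8][6] = 4 confirms this is the maximum.

4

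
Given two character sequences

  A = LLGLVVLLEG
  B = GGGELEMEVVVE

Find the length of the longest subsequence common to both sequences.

Let dp[i][j] be the LCS length of the first i characters of A and the first j characters of B. dp[i][j] = dp[i-1][j-1]+1 when the i-th and j-th characters match, else max(dp[i-1][j], dp[i][j-1]).
    ·  G  G  G  E  L  E  M  E  V  V  V  E
 ·  0  0  0  0  0  0  0  0  0  0  0  0  0
 L  0  0  0  0  0  1  1  1  1  1  1  1  1
 L  0  0  0  0  0  1  1  1  1  1  1  1  1
 G  0  1  1  1  1  1  1  1  1  1  1  1  1
 L  0  1  1  1  1  2  2  2  2  2  2  2  2
 V  0  1  1  1  1  2  2  2  2  3  3  3  3
 V  0  1  1  1  1  2  2  2  2  3  4  4  4
 L  0  1  1  1  1  2  2  2  2  3  4  4  4
 L  0  1  1  1  1  2  2  2  2  3  4  4  4
 E  0  1  1  1  2  2  3  3  3  3  4  4  5
 G  0  1  2  2  2  2  3  3  3  3  4  4  5
dp[10][12] = 5. One LCS (by backtracking along matches): GLVVE.

5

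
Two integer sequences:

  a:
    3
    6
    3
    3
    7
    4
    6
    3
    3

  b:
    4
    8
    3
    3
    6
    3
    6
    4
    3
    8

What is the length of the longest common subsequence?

One common subsequence of length 5: 3 at a[1]=b[4]; then 6 at a[2]=b[5]; then 3 at a[3]=b[6]; then 4 at a[6]=b[8]; then 3 at a[8]=b[9]. dp[9][10] = 5 confirms this is the maximum.

5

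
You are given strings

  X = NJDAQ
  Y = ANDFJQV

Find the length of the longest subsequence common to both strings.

3

Let dp[i][j] be the LCS length of the first i characters of X and the first j characters of Y. dp[i][j] = dp[i-1][j-1]+1 when the i-th and j-th characters match, else max(dp[i-1][j], dp[i][j-1]).
    ·  A  N  D  F  J  Q  V
 ·  0  0  0  0  0  0  0  0
 N  0  0  1  1  1  1  1  1
 J  0  0  1  1  1  2  2  2
 D  0  0  1  2  2  2  2  2
 A  0  1  1  2  2  2  2  2
 Q  0  1  1  2  2  2  3  3
dp[5][7] = 3. One LCS (by backtracking along matches): NJQ.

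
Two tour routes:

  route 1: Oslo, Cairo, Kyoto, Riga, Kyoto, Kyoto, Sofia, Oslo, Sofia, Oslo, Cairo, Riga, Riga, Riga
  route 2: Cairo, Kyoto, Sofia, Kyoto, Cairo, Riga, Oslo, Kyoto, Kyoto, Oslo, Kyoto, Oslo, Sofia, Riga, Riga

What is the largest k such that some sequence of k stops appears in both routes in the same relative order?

9

Taking Cairo at route 1[2]=route 2[1]; then Kyoto at route 1[3]=route 2[4]; then Riga at route 1[4]=route 2[6]; then Kyoto at route 1[5]=route 2[9]; then Kyoto at route 1[6]=route 2[11]; then Oslo at route 1[8]=route 2[12]; then Sofia at route 1[9]=route 2[13]; then Riga at route 1[13]=route 2[14]; then Riga at route 1[14]=route 2[15] gives a common subsequence of length 9. Since dp[14][15] = 9, nothing longer is possible.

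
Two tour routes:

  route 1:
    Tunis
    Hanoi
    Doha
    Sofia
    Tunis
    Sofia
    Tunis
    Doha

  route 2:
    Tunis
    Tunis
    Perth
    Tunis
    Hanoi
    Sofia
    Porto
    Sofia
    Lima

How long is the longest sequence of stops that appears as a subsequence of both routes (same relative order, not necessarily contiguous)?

4

Pick Tunis at route 1[1]=route 2[4], Hanoi at route 1[2]=route 2[5], Sofia at route 1[4]=route 2[6], Sofia at route 1[6]=route 2[8]; all 4 stops appear in both, in order. The LCS DP gives dp[8][9] = 4, so this is optimal.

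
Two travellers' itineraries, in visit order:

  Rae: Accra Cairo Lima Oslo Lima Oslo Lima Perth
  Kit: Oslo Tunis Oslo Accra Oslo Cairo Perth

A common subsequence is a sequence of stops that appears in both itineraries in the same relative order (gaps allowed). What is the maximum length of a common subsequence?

3

One common subsequence of length 3: Accra (Rae #1, Kit #4) → Cairo (Rae #2, Kit #6) → Perth (Rae #8, Kit #7), and the DP table's final entry dp[8][7] is also 3, so no common subsequence is longer.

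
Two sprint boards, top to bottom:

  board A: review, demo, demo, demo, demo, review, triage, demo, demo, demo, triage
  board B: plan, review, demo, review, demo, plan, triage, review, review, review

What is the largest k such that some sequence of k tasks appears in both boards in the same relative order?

5

Match review at board A[1]=board B[2] → demo at board A[5]=board B[3] → review at board A[6]=board B[4] → demo at board A[8]=board B[5] → triage at board A[11]=board B[7] — 5 tasks in the same relative order in both. The LCS DP gives dp[11][10] = 5, so this is optimal.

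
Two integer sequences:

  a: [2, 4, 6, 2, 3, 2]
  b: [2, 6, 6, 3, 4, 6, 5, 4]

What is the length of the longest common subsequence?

3

Taking 2 (a #1, b #1); then 4 (a #2, b #5); then 6 (a #3, b #6) gives a common subsequence of length 3. Since dp[6][8] = 3, nothing longer is possible.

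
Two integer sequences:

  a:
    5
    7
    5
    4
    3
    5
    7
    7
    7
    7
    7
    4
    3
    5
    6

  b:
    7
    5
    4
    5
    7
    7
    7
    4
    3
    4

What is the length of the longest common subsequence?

9

Let dp[i][j] be the LCS length of the first i values of a and the first j values of b. dp[i][j] = dp[i-1][j-1]+1 when the i-th and j-th values match, else max(dp[i-1][j], dp[i][j-1]).
    ·  7  5  4  5  7  7  7  4  3  4
 ·  0  0  0  0  0  0  0  0  0  0  0
 5  0  0  1  1  1  1  1  1  1  1  1
 7  0  1  1  1  1  2  2  2  2  2  2
 5  0  1  2  2  2  2  2  2  2  2  2
 4  0  1  2  3  3  3  3  3  3  3  3
 3  0  1  2  3  3  3  3  3  3  4  4
 5  0  1  2  3  4  4  4  4  4  4  4
 7  0  1  2  3  4  5  5  5  5  5  5
 7  0  1  2  3  4  5  6  6  6  6  6
 7  0  1  2  3  4  5  6  7  7  7  7
 7  0  1  2  3  4  5  6  7  7  7  7
 7  0  1  2  3  4  5  6  7  7  7  7
 4  0  1  2  3  4  5  6  7  8  8  8
 3  0  1  2  3  4  5  6  7  8  9  9
 5  0  1  2  3  4  5  6  7  8  9  9
 6  0  1  2  3  4  5  6  7  8  9  9
dp[15][10] = 9. One LCS (by backtracking along matches): 7, 5, 4, 5, 7, 7, 7, 4, 3.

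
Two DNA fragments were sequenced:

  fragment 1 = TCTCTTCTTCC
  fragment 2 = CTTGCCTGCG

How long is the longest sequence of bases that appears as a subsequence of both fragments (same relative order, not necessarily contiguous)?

6

Match T [1,2], T [3,3], C [4,5], C [7,6], T [8,7], C [10,9] — 6 bases in the same relative order in both, and the DP table's final entry dp[11][10] is also 6, so no common subsequence is longer.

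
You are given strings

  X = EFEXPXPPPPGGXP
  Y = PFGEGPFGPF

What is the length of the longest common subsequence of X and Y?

5

Let dp[i][j] be the LCS length of the first i characters of X and the first j characters of Y. dp[i][j] = dp[i-1][j-1]+1 when the i-th and j-th characters match, else max(dp[i-1][j], dp[i][j-1]).
    ·  P  F  G  E  G  P  F  G  P  F
 ·  0  0  0  0  0  0  0  0  0  0  0
 E  0  0  0  0  1  1  1  1  1  1  1
 F  0  0  1  1  1  1  1  2  2  2  2
 E  0  0  1  1  2  2  2  2  2  2  2
 X  0  0  1  1  2  2  2  2  2  2  2
 P  0  1  1  1  2  2  3  3  3  3  3
 X  0  1  1  1  2  2  3  3  3  3  3
 P  0  1  1  1  2  2  3  3  3  4  4
 P  0  1  1  1  2  2  3  3  3  4  4
 P  0  1  1  1  2  2  3  3  3  4  4
 P  0  1  1  1  2  2  3  3  3  4  4
 G  0  1  1  2  2  3  3  3  4  4  4
 G  0  1  1  2  2  3  3  3  4  4  4
 X  0  1  1  2  2  3  3  3  4  4  4
 P  0  1  1  2  2  3  4  4  4  5  5
dp[14][10] = 5. One LCS (by backtracking along matches): FEPGP.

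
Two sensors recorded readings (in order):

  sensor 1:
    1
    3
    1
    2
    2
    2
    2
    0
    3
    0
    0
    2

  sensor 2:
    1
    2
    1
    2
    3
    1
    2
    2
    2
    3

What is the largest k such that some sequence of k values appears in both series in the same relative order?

Let dp[i][j] be the LCS length of the first i values of sensor 1 and the first j values of sensor 2. dp[i][j] = dp[i-1][j-1]+1 when the i-th and j-th values match, else max(dp[i-1][j], dp[i][j-1]).
    ·  1  2  1  2  3  1  2  2  2  3
 ·  0  0  0  0  0  0  0  0  0  0  0
 1  0  1  1  1  1  1  1  1  1  1  1
 3  0  1  1  1  1  2  2  2  2  2  2
 1  0  1  1  2  2  2  3  3  3  3  3
 2  0  1  2  2  3  3  3  4  4  4  4
 2  0  1  2  2  3  3  3  4  5  5  5
 2  0  1  2  2  3  3  3  4  5  6  6
 2  0  1  2  2  3  3  3  4  5  6  6
 0  0  1  2  2  3  3  3  4  5  6  6
 3  0  1  2  2  3  4  4  4  5  6  7
 0  0  1  2  2  3  4  4  4  5  6  7
 0  0  1  2  2  3  4  4  4  5  6  7
 2  0  1  2  2  3  4  4  5  5  6  7
dp[12][10] = 7. One LCS (by backtracking along matches): 1, 3, 1, 2, 2, 2, 3.

7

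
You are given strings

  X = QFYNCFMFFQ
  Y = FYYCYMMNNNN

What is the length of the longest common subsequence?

Pick F [2,1], Y [3,3], C [5,4], M [7,7]; all 4 characters appear in both, in order. The LCS DP gives dp[10][11] = 4, so this is optimal.

4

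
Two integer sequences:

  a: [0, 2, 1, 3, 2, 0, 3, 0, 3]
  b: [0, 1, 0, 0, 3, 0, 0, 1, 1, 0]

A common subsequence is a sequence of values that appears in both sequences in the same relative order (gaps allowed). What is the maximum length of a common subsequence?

5

Match 0 at a[1]=b[1], then 1 at a[3]=b[2], then 3 at a[4]=b[5], then 0 at a[6]=b[7], then 0 at a[8]=b[10] — 5 values in the same relative order in both. Since dp[9][10] = 5, nothing longer is possible.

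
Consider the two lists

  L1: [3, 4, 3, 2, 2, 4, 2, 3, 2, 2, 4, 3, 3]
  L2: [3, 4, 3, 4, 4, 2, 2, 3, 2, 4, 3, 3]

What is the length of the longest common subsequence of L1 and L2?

Taking 3 (L1 #1, L2 #1), then 4 (L1 #2, L2 #2), then 3 (L1 #3, L2 #3), then 2 (L1 #5, L2 #6), then 2 (L1 #7, L2 #7), then 3 (L1 #8, L2 #8), then 2 (L1 #10, L2 #9), then 4 (L1 #11, L2 #10), then 3 (L1 #12, L2 #11), then 3 (L1 #13, L2 #12) gives a common subsequence of length 10. Since dp[13][12] = 10, nothing longer is possible.

10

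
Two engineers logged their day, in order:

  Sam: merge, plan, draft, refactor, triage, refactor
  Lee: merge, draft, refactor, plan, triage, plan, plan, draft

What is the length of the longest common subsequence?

4

One common subsequence of length 4: merge at Sam[1]=Lee[1] → draft at Sam[3]=Lee[2] → refactor at Sam[4]=Lee[3] → triage at Sam[5]=Lee[5]. dp[6][8] = 4 confirms this is the maximum.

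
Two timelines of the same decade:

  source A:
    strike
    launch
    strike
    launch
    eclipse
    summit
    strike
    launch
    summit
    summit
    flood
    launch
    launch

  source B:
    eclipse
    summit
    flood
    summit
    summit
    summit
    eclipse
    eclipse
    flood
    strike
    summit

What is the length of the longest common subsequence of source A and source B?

5

Pick eclipse [5,1], summit [6,4], summit [9,5], summit [10,6], flood [11,9]; all 5 events appear in both, in order. Since dp[13][11] = 5, nothing longer is possible.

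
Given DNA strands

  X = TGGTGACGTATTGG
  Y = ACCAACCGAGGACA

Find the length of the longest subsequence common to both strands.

6

Taking G at X[2]=Y[8] → G at X[3]=Y[10] → G at X[5]=Y[11] → A at X[6]=Y[12] → C at X[7]=Y[13] → A at X[10]=Y[14] gives a common subsequence of length 6. dp[14][14] = 6 confirms this is the maximum.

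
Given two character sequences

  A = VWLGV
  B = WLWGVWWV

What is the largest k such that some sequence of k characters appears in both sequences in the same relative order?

Pick W (A #2, B #1), then L (A #3, B #2), then G (A #4, B #4), then V (A #5, B #8); all 4 characters appear in both, in order. dp[5][8] = 4 confirms this is the maximum.

4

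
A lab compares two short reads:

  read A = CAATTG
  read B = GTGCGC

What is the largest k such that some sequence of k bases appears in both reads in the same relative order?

2

Taking C at read A[1]=read B[4]; then G at read A[6]=read B[5] gives a common subsequence of length 2. The LCS DP gives dp[6][6] = 2, so this is optimal.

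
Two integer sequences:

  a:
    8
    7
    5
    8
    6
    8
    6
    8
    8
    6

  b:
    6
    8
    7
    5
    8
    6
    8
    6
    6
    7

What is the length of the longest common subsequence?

8

Let dp[i][j] be the LCS length of the first i values of a and the first j values of b. dp[i][j] = dp[i-1][j-1]+1 when the i-th and j-th values match, else max(dp[i-1][j], dp[i][j-1]).
    ·  6  8  7  5  8  6  8  6  6  7
 ·  0  0  0  0  0  0  0  0  0  0  0
 8  0  0  1  1  1  1  1  1  1  1  1
 7  0  0  1  2  2  2  2  2  2  2  2
 5  0  0  1  2  3  3  3  3  3  3  3
 8  0  0  1  2  3  4  4  4  4  4  4
 6  0  1  1  2  3  4  5  5  5  5  5
 8  0  1  2  2  3  4  5  6  6  6  6
 6  0  1  2  2  3  4  5  6  7  7  7
 8  0  1  2  2  3  4  5  6  7  7  7
 8  0  1  2  2  3  4  5  6  7  7  7
 6  0  1  2  2  3  4  5  6  7  8  8
dp[10][10] = 8. One LCS (by backtracking along matches): 8, 7, 5, 8, 6, 8, 6, 6.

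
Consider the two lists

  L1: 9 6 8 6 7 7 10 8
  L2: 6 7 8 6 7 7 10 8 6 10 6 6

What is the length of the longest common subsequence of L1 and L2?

7

Let dp[i][j] be the LCS length of the first i values of L1 and the first j values of L2. dp[i][j] = dp[i-1][j-1]+1 when the i-th and j-th values match, else max(dp[i-1][j], dp[i][j-1]).
    ·  6  7  8  6  7  7 10  8  6 10  6  6
 ·  0  0  0  0  0  0  0  0  0  0  0  0  0
 9  0  0  0  0  0  0  0  0  0  0  0  0  0
 6  0  1  1  1  1  1  1  1  1  1  1  1  1
 8  0  1  1  2  2  2  2  2  2  2  2  2  2
 6  0  1  1  2  3  3  3  3  3  3  3  3  3
 7  0  1  2  2  3  4  4  4  4  4  4  4  4
 7  0  1  2  2  3  4  5  5  5  5  5  5  5
10  0  1  2  2  3  4  5  6  6  6  6  6  6
 8  0  1  2  3  3  4  5  6  7  7  7  7  7
dp[8][12] = 7. One LCS (by backtracking along matches): 6, 8, 6, 7, 7, 10, 8.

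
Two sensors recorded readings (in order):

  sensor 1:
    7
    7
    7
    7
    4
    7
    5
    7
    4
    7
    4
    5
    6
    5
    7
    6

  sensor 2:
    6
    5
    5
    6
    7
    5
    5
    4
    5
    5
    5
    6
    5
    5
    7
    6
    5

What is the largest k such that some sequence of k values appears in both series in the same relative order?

8

Match 7 at sensor 1[1]=sensor 2[5]; then 4 at sensor 1[5]=sensor 2[8]; then 5 at sensor 1[7]=sensor 2[10]; then 5 at sensor 1[12]=sensor 2[11]; then 6 at sensor 1[13]=sensor 2[12]; then 5 at sensor 1[14]=sensor 2[14]; then 7 at sensor 1[15]=sensor 2[15]; then 6 at sensor 1[16]=sensor 2[16] — 8 values in the same relative order in both. dp[16][17] = 8 confirms this is the maximum.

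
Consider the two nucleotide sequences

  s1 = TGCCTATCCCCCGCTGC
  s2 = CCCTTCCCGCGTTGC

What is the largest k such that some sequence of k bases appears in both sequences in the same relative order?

Taking C at s1[3]=s2[2]; then C at s1[4]=s2[3]; then T at s1[5]=s2[4]; then T at s1[7]=s2[5]; then C at s1[8]=s2[6]; then C at s1[9]=s2[7]; then C at s1[10]=s2[8]; then C at s1[12]=s2[10]; then G at s1[13]=s2[11]; then T at s1[15]=s2[13]; then G at s1[16]=s2[14]; then C at s1[17]=s2[15] gives a common subsequence of length 12. The LCS DP gives dp[17][15] = 12, so this is optimal.

12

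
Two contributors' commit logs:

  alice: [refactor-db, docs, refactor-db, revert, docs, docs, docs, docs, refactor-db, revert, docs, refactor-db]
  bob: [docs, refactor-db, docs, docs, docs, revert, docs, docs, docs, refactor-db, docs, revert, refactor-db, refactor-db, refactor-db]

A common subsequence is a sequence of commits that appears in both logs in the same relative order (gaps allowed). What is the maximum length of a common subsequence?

One common subsequence of length 9: refactor-db [1,2], then docs [2,5], then revert [4,6], then docs [5,7], then docs [6,8], then docs [7,9], then docs [8,11], then refactor-db [9,14], then refactor-db [12,15]. Since dp[12][15] = 9, nothing longer is possible.

9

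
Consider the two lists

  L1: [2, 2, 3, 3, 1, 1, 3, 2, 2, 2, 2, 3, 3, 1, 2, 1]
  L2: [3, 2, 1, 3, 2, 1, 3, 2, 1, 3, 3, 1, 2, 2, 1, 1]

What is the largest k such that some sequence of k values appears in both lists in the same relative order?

10

Match 2 (L1 #1, L2 #2); then 2 (L1 #2, L2 #5); then 1 (L1 #6, L2 #6); then 3 (L1 #7, L2 #7); then 2 (L1 #8, L2 #8); then 3 (L1 #12, L2 #10); then 3 (L1 #13, L2 #11); then 1 (L1 #14, L2 #12); then 2 (L1 #15, L2 #14); then 1 (L1 #16, L2 #16) — 10 values in the same relative order in both, and the DP table's final entry dp[16][16] is also 10, so no common subsequence is longer.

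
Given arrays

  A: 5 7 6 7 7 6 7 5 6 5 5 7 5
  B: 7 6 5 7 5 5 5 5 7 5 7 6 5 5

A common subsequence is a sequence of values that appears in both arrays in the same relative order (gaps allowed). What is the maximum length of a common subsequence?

8

Taking 7 at A[2]=B[1]; then 6 at A[3]=B[2]; then 7 at A[4]=B[4]; then 7 at A[5]=B[9]; then 7 at A[7]=B[11]; then 6 at A[9]=B[12]; then 5 at A[11]=B[13]; then 5 at A[13]=B[14] gives a common subsequence of length 8. dp[13][14] = 8 confirms this is the maximum.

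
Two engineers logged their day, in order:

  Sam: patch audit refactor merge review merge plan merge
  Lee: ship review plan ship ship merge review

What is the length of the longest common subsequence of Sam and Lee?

3

Taking review at Sam[5]=Lee[2], plan at Sam[7]=Lee[3], merge at Sam[8]=Lee[6] gives a common subsequence of length 3. The LCS DP gives dp[8][7] = 3, so this is optimal.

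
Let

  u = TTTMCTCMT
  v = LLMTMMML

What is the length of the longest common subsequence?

3

Let dp[i][j] be the LCS length of the first i characters of u and the first j characters of v. dp[i][j] = dp[i-1][j-1]+1 when the i-th and j-th characters match, else max(dp[i-1][j], dp[i][j-1]).
    ·  L  L  M  T  M  M  M  L
 ·  0  0  0  0  0  0  0  0  0
 T  0  0  0  0  1  1  1  1  1
 T  0  0  0  0  1  1  1  1  1
 T  0  0  0  0  1  1  1  1  1
 M  0  0  0  1  1  2  2  2  2
 C  0  0  0  1  1  2  2  2  2
 T  0  0  0  1  2  2  2  2  2
 C  0  0  0  1  2  2  2  2  2
 M  0  0  0  1  2  3  3  3  3
 T  0  0  0  1  2  3  3  3  3
dp[9][8] = 3. One LCS (by backtracking along matches): TMM.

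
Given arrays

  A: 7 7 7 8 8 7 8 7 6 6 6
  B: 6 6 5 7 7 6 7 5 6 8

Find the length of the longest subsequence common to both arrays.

4

Pick 7 at A[1]=B[4]; then 7 at A[2]=B[5]; then 7 at A[3]=B[7]; then 8 at A[7]=B[10]; all 4 values appear in both, in order. Since dp[11][10] = 4, nothing longer is possible.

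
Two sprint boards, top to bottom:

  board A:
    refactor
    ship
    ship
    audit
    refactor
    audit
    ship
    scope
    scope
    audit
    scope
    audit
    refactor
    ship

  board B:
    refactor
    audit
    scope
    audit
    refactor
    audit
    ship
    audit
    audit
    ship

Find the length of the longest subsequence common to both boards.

8

Match refactor [1,1] → audit [4,4] → refactor [5,5] → audit [6,6] → ship [7,7] → audit [10,8] → audit [12,9] → ship [14,10] — 8 tasks in the same relative order in both. dp[14][10] = 8 confirms this is the maximum.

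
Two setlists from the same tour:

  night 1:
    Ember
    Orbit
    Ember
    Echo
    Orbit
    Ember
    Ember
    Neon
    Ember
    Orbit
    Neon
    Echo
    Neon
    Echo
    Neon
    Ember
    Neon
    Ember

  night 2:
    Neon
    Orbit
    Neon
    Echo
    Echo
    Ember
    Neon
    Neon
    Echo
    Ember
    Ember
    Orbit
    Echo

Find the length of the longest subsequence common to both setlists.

8

Pick Orbit [2,2]; then Echo [4,5]; then Ember [9,6]; then Neon [11,7]; then Neon [13,8]; then Echo [14,9]; then Ember [16,10]; then Ember [18,11]; all 8 songs appear in both, in order. The LCS DP gives dp[18][13] = 8, so this is optimal.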